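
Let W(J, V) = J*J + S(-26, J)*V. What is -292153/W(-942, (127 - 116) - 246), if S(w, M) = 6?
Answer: -292153/885954 ≈ -0.32976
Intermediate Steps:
W(J, V) = J**2 + 6*V (W(J, V) = J*J + 6*V = J**2 + 6*V)
-292153/W(-942, (127 - 116) - 246) = -292153/((-942)**2 + 6*((127 - 116) - 246)) = -292153/(887364 + 6*(11 - 246)) = -292153/(887364 + 6*(-235)) = -292153/(887364 - 1410) = -292153/885954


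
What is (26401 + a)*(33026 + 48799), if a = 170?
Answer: 2174172075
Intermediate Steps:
(26401 + a)*(33026 + 48799) = (26401 + 170)*(33026 + 48799) = 26571*81825 = 2174172075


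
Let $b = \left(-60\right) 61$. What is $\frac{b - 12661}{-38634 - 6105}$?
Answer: $\frac{16321}{44739} \approx 0.3648$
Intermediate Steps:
$b = -3660$
$\frac{b - 12661}{-38634 - 6105} = \frac{-3660 - 12661}{-38634 - 6105} = - \frac{16321}{-44739} = \left(-16321\right) \left(- \frac{1}{44739}\right) = \frac{16321}{44739}$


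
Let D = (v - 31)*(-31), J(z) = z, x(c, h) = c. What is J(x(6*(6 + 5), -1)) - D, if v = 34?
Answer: 159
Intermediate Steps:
D = -93 (D = (34 - 31)*(-31) = 3*(-31) = -93)
J(x(6*(6 + 5), -1)) - D = 6*(6 + 5) - 1*(-93) = 6*11 + 93 = 66 + 93 = 159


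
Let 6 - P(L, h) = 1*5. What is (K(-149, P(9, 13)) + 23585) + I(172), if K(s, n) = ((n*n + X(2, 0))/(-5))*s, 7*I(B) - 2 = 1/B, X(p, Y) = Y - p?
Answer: 141804029/6020 ≈ 23556.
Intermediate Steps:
P(L, h) = 1 (P(L, h) = 6 - 5 = 1)
I(B) = 2/7 + 1/(7*B)
K(s, n) = s*(2/5 - n**2/5) (K(s, n) = ((n*n + (0 - 1*2))/(-5))*s = ((n**2 + (0 - 2))*(-1/5))*s = ((n**2 - 2)*(-1/5))*s = ((-2 + n**2)*(-1/5))*s = (2/5 - n**2/5)*s = s*(2/5 - n**2/5))
(K(-149, P(9, 13)) + 23585) + I(172) = ((1/5)*(-149)*(2 - 1*1**2) + 23585) + (1/7)*(1 + 2*172)/172 = ((1/5)*(-149)*(2 - 1*1) + 23585) + (1/7)*(1/172)*(1 + 344) = ((1/5)*(-149)*(2 - 1) + 23585) + (1/7)*(1/172)*345 = ((1/5)*(-149)*1 + 23585) + 345/1204 = (-149/5 + 23585) + 345/1204 = 117776/5 + 345/1204 = 141804029/6020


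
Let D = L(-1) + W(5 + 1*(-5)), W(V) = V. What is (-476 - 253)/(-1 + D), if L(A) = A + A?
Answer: 243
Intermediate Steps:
L(A) = 2*A
D = -2 (D = 2*(-1) + (5 + 1*(-5)) = -2 + (5 - 5) = -2 + 0 = -2)
(-476 - 253)/(-1 + D) = (-476 - 253)/(-1 - 2) = -729/(-3) = -729*(-⅓) = 243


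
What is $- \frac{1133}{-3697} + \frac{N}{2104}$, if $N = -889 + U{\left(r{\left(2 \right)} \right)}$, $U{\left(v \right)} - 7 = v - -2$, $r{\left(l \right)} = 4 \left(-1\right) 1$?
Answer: $- \frac{221079}{1944622} \approx -0.11369$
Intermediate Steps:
$r{\left(l \right)} = -4$ ($r{\left(l \right)} = \left(-4\right) 1 = -4$)
$U{\left(v \right)} = 9 + v$ ($U{\left(v \right)} = 7 + \left(v - -2\right) = 7 + \left(v + 2\right) = 7 + \left(2 + v\right) = 9 + v$)
$N = -884$ ($N = -889 + \left(9 - 4\right) = -889 + 5 = -884$)
$- \frac{1133}{-3697} + \frac{N}{2104} = - \frac{1133}{-3697} - \frac{884}{2104} = \left(-1133\right) \left(- \frac{1}{3697}\right) - \frac{221}{526} = \frac{1133}{3697} - \frac{221}{526} = - \frac{221079}{1944622}$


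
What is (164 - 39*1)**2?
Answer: 15625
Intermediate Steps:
(164 - 39*1)**2 = (164 - 39)**2 = 125**2 = 15625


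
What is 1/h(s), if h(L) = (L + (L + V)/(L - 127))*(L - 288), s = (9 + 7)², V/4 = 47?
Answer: -43/356992 ≈ -0.00012045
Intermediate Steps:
V = 188 (V = 4*47 = 188)
s = 256 (s = 16² = 256)
h(L) = (-288 + L)*(L + (188 + L)/(-127 + L)) (h(L) = (L + (L + 188)/(L - 127))*(L - 288) = (L + (188 + L)/(-127 + L))*(-288 + L) = (-288 + L)*(L + (188 + L)/(-127 + L)))
1/h(s) = 1/((-54144 + 256³ - 414*256² + 36476*256)/(-127 + 256)) = 1/((-54144 + 16777216 - 414*65536 + 9337856)/129) = 1/((-54144 + 16777216 - 27131904 + 9337856)/129) = 1/((1/129)*(-1070976)) = 1/(-356992/43) = -43/356992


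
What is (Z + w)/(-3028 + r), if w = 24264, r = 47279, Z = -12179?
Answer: 12085/44251 ≈ 0.27310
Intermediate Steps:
(Z + w)/(-3028 + r) = (-12179 + 24264)/(-3028 + 47279) = 12085/44251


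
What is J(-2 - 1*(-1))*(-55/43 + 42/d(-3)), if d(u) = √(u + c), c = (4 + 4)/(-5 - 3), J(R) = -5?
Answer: 275/43 + 105*I ≈ 6.3953 + 105.0*I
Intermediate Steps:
c = -1 (c = 8/(-8) = 8*(-⅛) = -1)
d(u) = √(-1 + u) (d(u) = √(u - 1) = √(-1 + u))
J(-2 - 1*(-1))*(-55/43 + 42/d(-3)) = -5*(-55/43 + 42/(√(-1 - 3))) = -5*(-55*1/43 + 42/(√(-4))) = -5*(-55/43 + 42/((2*I))) = -5*(-55/43 + 42*(-I/2)) = -5*(-55/43 - 21*I) = 275/43 + 105*I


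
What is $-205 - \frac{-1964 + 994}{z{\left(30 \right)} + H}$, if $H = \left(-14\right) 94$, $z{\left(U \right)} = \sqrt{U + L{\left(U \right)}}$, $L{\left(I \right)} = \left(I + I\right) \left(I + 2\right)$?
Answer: $- \frac{177953625}{864953} - \frac{2425 \sqrt{78}}{864953} \approx -205.76$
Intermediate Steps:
$L{\left(I \right)} = 2 I \left(2 + I\right)$
$z{\left(U \right)} = \sqrt{U + 2 U \left(2 + U\right)}$
$H = -1316$
$-205 - \frac{-1964 + 994}{z{\left(30 \right)} + H} = -205 - \frac{-1964 + 994}{\sqrt{30 \left(5 + 2 \cdot 30\right)} - 1316} = -205 - - \frac{970}{\sqrt{30 \left(5 + 60\right)} - 1316} = -205 - - \frac{970}{\sqrt{30 \cdot 65} - 1316} = -205 - - \frac{970}{\sqrt{1950} - 1316} = -205 - - \frac{970}{5 \sqrt{78} - 1316} = -205 - - \frac{970}{-1316 + 5 \sqrt{78}} = -205 + \frac{970}{-1316 + 5 \sqrt{78}}$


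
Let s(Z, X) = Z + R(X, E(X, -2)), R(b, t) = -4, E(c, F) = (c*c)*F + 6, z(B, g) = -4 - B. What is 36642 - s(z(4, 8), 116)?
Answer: 36654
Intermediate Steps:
E(c, F) = 6 + F*c² (E(c, F) = c²*F + 6 = F*c² + 6 = 6 + F*c²)
s(Z, X) = -4 + Z (s(Z, X) = Z - 4 = -4 + Z)
36642 - s(z(4, 8), 116) = 36642 - (-4 + (-4 - 1*4)) = 36642 - (-4 + (-4 - 4)) = 36642 - (-4 - 8) = 36642 - 1*(-12) = 36642 + 12 = 36654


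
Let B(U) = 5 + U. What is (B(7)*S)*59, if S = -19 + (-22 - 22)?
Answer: -44604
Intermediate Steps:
S = -63 (S = -19 - 44 = -63)
(B(7)*S)*59 = ((5 + 7)*(-63))*59 = (12*(-63))*59 = -756*59 = -44604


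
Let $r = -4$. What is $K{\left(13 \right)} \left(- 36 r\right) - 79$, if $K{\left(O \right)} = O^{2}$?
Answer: $24257$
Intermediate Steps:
$K{\left(13 \right)} \left(- 36 r\right) - 79 = 13^{2} \left(\left(-36\right) \left(-4\right)\right) - 79 = 169 \cdot 144 - 79 = 24336 - 79 = 24257$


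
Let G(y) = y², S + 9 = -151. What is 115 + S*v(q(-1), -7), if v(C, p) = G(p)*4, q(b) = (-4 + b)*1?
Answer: -31245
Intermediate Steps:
S = -160 (S = -9 - 151 = -160)
q(b) = -4 + b
v(C, p) = 4*p² (v(C, p) = p²*4 = 4*p²)
115 + S*v(q(-1), -7) = 115 - 640*(-7)² = 115 - 640*49 = 115 - 160*196 = 115 - 31360 = -31245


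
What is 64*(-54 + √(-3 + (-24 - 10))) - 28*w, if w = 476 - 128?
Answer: -13200 + 64*I*√37 ≈ -13200.0 + 389.3*I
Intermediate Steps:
w = 348
64*(-54 + √(-3 + (-24 - 10))) - 28*w = 64*(-54 + √(-3 + (-24 - 10))) - 28*348 = 64*(-54 + √(-3 - 34)) - 1*9744 = 64*(-54 + √(-37)) - 9744 = 64*(-54 + I*√37) - 9744 = (-3456 + 64*I*√37) - 9744 = -13200 + 64*I*√37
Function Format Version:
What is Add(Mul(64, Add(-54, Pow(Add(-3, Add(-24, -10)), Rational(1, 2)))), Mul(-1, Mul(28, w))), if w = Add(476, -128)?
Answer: Add(-13200, Mul(64, I, Pow(37, Rational(1, 2)))) ≈ Add(-13200., Mul(389.30, I))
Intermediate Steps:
w = 348
Add(Mul(64, Add(-54, Pow(Add(-3, Add(-24, -10)), Rational(1, 2)))), Mul(-1, Mul(28, w))) = Add(Mul(64, Add(-54, Pow(Add(-3, Add(-24, -10)), Rational(1, 2)))), Mul(-1, Mul(28, 348))) = Add(Mul(64, Add(-54, Pow(Add(-3, -34), Rational(1, 2)))), Mul(-1, 9744)) = Add(Mul(64, Add(-54, Pow(-37, Rational(1, 2)))), -9744) = Add(Mul(64, Add(-54, Mul(I, Pow(37, Rational(1, 2))))), -9744) = Add(Add(-3456, Mul(64, I, Pow(37, Rational(1, 2)))), -9744) = Add(-13200, Mul(64, I, Pow(37, Rational(1, 2))))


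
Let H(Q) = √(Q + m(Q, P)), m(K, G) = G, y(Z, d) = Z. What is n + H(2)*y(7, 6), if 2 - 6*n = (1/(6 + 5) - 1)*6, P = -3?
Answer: 41/33 + 7*I ≈ 1.2424 + 7.0*I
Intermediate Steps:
H(Q) = √(-3 + Q) (H(Q) = √(Q - 3) = √(-3 + Q))
n = 41/33 (n = ⅓ - (1/(6 + 5) - 1)*6/6 = ⅓ - (1/11 - 1)*6/6 = ⅓ - (-5)*6/33 = ⅓ - ⅙*(-60/11) = ⅓ + 10/11 = 41/33 ≈ 1.2424)
n + H(2)*y(7, 6) = 41/33 + √(-3 + 2)*7 = 41/33 + √(-1)*7 = 41/33 + I*7 = 41/33 + 7*I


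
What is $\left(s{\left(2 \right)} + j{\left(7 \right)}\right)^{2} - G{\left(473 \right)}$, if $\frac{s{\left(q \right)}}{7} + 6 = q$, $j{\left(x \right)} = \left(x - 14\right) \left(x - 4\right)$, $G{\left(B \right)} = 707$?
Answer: $1694$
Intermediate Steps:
$j{\left(x \right)} = \left(-14 + x\right) \left(-4 + x\right)$
$s{\left(q \right)} = -42 + 7 q$
$\left(s{\left(2 \right)} + j{\left(7 \right)}\right)^{2} - G{\left(473 \right)} = \left(\left(-42 + 7 \cdot 2\right) + \left(56 + 7^{2} - 126\right)\right)^{2} - 707 = \left(\left(-42 + 14\right) + \left(56 + 49 - 126\right)\right)^{2} - 707 = \left(-28 - 21\right)^{2} - 707 = \left(-49\right)^{2} - 707 = 2401 - 707 = 1694$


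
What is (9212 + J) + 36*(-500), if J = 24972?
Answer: 16184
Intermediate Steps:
(9212 + J) + 36*(-500) = (9212 + 24972) + 36*(-500) = 34184 - 18000 = 16184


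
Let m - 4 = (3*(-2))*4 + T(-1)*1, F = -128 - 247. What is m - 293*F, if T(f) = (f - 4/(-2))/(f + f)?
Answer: 219709/2 ≈ 1.0985e+5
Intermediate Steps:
T(f) = (2 + f)/(2*f) (T(f) = (f - 4*(-½))/((2*f)) = (f + 2)*(1/(2*f)) = (2 + f)*(1/(2*f)) = (2 + f)/(2*f))
F = -375
m = -41/2 (m = 4 + ((3*(-2))*4 + ((½)*(2 - 1)/(-1))*1) = 4 + (-6*4 + ((½)*(-1)*1)*1) = 4 + (-24 - ½*1) = 4 + (-24 - ½) = 4 - 49/2 = -41/2 ≈ -20.500)
m - 293*F = -41/2 - 293*(-375) = -41/2 + 109875 = 219709/2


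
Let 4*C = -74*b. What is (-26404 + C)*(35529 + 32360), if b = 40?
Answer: -1842779016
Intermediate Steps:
C = -740 (C = (-74*40)/4 = (¼)*(-2960) = -740)
(-26404 + C)*(35529 + 32360) = (-26404 - 740)*(35529 + 32360) = -27144*67889 = -1842779016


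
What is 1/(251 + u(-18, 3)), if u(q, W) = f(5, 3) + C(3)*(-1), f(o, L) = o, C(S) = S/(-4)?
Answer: 4/1027 ≈ 0.0038948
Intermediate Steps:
C(S) = -S/4 (C(S) = S*(-1/4) = -S/4)
u(q, W) = 23/4 (u(q, W) = 5 - 1/4*3*(-1) = 5 - 3/4*(-1) = 5 + 3/4 = 23/4)
1/(251 + u(-18, 3)) = 1/(251 + 23/4) = 1/(1027/4) = 4/1027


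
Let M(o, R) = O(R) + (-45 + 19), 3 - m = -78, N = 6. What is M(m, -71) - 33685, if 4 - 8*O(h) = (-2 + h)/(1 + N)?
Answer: -1887715/56 ≈ -33709.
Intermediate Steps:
m = 81 (m = 3 - 1*(-78) = 3 + 78 = 81)
O(h) = 15/28 - h/56 (O(h) = ½ - (-2 + h)/(8*(1 + 6)) = ½ - (-2 + h)/(8*7) = ½ - (-2/7 + h/7)/8 = ½ + (1/28 - h/56) = 15/28 - h/56)
M(o, R) = -713/28 - R/56 (M(o, R) = (15/28 - R/56) + (-45 + 19) = (15/28 - R/56) - 26 = -713/28 - R/56)
M(m, -71) - 33685 = (-713/28 - 1/56*(-71)) - 33685 = (-713/28 + 71/56) - 33685 = -1355/56 - 33685 = -1887715/56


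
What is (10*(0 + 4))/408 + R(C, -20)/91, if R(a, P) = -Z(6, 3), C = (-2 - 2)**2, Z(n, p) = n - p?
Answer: 302/4641 ≈ 0.065072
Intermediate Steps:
C = 16 (C = (-4)**2 = 16)
R(a, P) = -3 (R(a, P) = -(6 - 1*3) = -(6 - 3) = -1*3 = -3)
(10*(0 + 4))/408 + R(C, -20)/91 = (10*(0 + 4))/408 - 3/91 = (10*4)*(1/408) - 3*1/91 = 40*(1/408) - 3/91 = 5/51 - 3/91 = 302/4641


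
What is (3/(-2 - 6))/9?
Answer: -1/24 ≈ -0.041667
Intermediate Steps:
(3/(-2 - 6))/9 = (3/(-8))*(1/9) = -1/8*3*(1/9) = -3/8*1/9 = -1/24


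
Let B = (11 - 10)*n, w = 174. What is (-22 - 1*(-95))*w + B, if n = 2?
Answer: 12704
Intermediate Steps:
B = 2 (B = (11 - 10)*2 = 1*2 = 2)
(-22 - 1*(-95))*w + B = (-22 - 1*(-95))*174 + 2 = (-22 + 95)*174 + 2 = 73*174 + 2 = 12702 + 2 = 12704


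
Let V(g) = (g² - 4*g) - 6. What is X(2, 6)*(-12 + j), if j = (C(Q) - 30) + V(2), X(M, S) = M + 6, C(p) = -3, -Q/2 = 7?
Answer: -440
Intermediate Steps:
Q = -14 (Q = -2*7 = -14)
X(M, S) = 6 + M
V(g) = -6 + g² - 4*g
j = -43 (j = (-3 - 30) + (-6 + 2² - 4*2) = -33 + (-6 + 4 - 8) = -33 - 10 = -43)
X(2, 6)*(-12 + j) = (6 + 2)*(-12 - 43) = 8*(-55) = -440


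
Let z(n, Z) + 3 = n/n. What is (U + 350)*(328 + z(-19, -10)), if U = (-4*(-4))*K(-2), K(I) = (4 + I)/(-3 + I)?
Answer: 560068/5 ≈ 1.1201e+5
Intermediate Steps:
z(n, Z) = -2 (z(n, Z) = -3 + n/n = -3 + 1 = -2)
K(I) = (4 + I)/(-3 + I)
U = -32/5 (U = (-4*(-4))*((4 - 2)/(-3 - 2)) = 16*(2/(-5)) = 16*(-1/5*2) = 16*(-2/5) = -32/5 ≈ -6.4000)
(U + 350)*(328 + z(-19, -10)) = (-32/5 + 350)*(328 - 2) = (1718/5)*326 = 560068/5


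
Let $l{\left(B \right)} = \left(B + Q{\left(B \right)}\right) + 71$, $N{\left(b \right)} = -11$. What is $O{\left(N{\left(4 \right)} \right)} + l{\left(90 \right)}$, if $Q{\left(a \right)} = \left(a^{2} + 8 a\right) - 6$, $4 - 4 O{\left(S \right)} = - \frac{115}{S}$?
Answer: $\frac{394829}{44} \approx 8973.4$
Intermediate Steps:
$O{\left(S \right)} = 1 + \frac{115}{4 S}$ ($O{\left(S \right)} = 1 - \frac{\left(-115\right) \frac{1}{S}}{4} = 1 + \frac{115}{4 S}$)
$Q{\left(a \right)} = -6 + a^{2} + 8 a$
$l{\left(B \right)} = 65 + B^{2} + 9 B$ ($l{\left(B \right)} = \left(B + \left(-6 + B^{2} + 8 B\right)\right) + 71 = \left(-6 + B^{2} + 9 B\right) + 71 = 65 + B^{2} + 9 B$)
$O{\left(N{\left(4 \right)} \right)} + l{\left(90 \right)} = \frac{\frac{115}{4} - 11}{-11} + \left(65 + 90^{2} + 9 \cdot 90\right) = \left(- \frac{1}{11}\right) \frac{71}{4} + \left(65 + 8100 + 810\right) = - \frac{71}{44} + 8975 = \frac{394829}{44}$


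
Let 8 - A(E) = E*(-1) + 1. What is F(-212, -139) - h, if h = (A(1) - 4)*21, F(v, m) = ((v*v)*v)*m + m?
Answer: 1324409569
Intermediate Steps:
A(E) = 7 + E (A(E) = 8 - (E*(-1) + 1) = 8 - (-E + 1) = 8 - (1 - E) = 8 + (-1 + E) = 7 + E)
F(v, m) = m + m*v**3 (F(v, m) = (v**2*v)*m + m = v**3*m + m = m*v**3 + m = m + m*v**3)
h = 84 (h = ((7 + 1) - 4)*21 = (8 - 4)*21 = 4*21 = 84)
F(-212, -139) - h = -139*(1 + (-212)**3) - 1*84 = -139*(1 - 9528128) - 84 = -139*(-9528127) - 84 = 1324409653 - 84 = 1324409569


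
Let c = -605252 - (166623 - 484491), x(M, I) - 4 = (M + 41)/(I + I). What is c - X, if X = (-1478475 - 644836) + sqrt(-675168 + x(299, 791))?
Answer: 1835927 - 11*I*sqrt(3491216134)/791 ≈ 1.8359e+6 - 821.68*I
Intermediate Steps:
x(M, I) = 4 + (41 + M)/(2*I) (x(M, I) = 4 + (M + 41)/(I + I) = 4 + (41 + M)/((2*I)) = 4 + (41 + M)*(1/(2*I)) = 4 + (41 + M)/(2*I))
c = -287384 (c = -605252 - 1*(-317868) = -605252 + 317868 = -287384)
X = -2123311 + 11*I*sqrt(3491216134)/791 (X = (-1478475 - 644836) + sqrt(-675168 + (1/2)*(41 + 299 + 8*791)/791) = -2123311 + sqrt(-675168 + (1/2)*(1/791)*(41 + 299 + 6328)) = -2123311 + sqrt(-675168 + (1/2)*(1/791)*6668) = -2123311 + sqrt(-675168 + 3334/791) = -2123311 + sqrt(-534054554/791) = -2123311 + 11*I*sqrt(3491216134)/791 ≈ -2.1233e+6 + 821.68*I)
c - X = -287384 - (-2123311 + 11*I*sqrt(3491216134)/791) = -287384 + (2123311 - 11*I*sqrt(3491216134)/791) = 1835927 - 11*I*sqrt(3491216134)/791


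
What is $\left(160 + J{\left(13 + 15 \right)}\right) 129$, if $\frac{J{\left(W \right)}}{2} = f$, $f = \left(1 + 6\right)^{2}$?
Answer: $33282$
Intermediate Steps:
$f = 49$ ($f = 7^{2} = 49$)
$J{\left(W \right)} = 98$ ($J{\left(W \right)} = 2 \cdot 49 = 98$)
$\left(160 + J{\left(13 + 15 \right)}\right) 129 = \left(160 + 98\right) 129 = 258 \cdot 129 = 33282$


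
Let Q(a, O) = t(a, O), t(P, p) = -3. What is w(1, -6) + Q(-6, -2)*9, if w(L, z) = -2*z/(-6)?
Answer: -29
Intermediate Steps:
Q(a, O) = -3
w(L, z) = z/3 (w(L, z) = -2*z*(-⅙) = z/3)
w(1, -6) + Q(-6, -2)*9 = (⅓)*(-6) - 3*9 = -2 - 27 = -29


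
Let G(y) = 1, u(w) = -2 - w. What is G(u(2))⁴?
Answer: 1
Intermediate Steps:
G(u(2))⁴ = 1⁴ = 1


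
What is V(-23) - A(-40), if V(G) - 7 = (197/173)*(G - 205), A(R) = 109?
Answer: -62562/173 ≈ -361.63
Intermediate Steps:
V(G) = -39174/173 + 197*G/173 (V(G) = 7 + (197/173)*(G - 205) = 7 + (197*(1/173))*(-205 + G) = 7 + 197*(-205 + G)/173 = 7 + (-40385/173 + 197*G/173) = -39174/173 + 197*G/173)
V(-23) - A(-40) = (-39174/173 + (197/173)*(-23)) - 1*109 = (-39174/173 - 4531/173) - 109 = -43705/173 - 109 = -62562/173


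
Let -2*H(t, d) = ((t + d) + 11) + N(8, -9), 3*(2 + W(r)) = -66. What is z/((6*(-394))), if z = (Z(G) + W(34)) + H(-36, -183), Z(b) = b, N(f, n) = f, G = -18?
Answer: -29/1182 ≈ -0.024535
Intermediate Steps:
W(r) = -24 (W(r) = -2 + (⅓)*(-66) = -2 - 22 = -24)
H(t, d) = -19/2 - d/2 - t/2 (H(t, d) = -(((t + d) + 11) + 8)/2 = -(((d + t) + 11) + 8)/2 = -((11 + d + t) + 8)/2 = -(19 + d + t)/2 = -19/2 - d/2 - t/2)
z = 58 (z = (-18 - 24) + (-19/2 - ½*(-183) - ½*(-36)) = -42 + (-19/2 + 183/2 + 18) = -42 + 100 = 58)
z/((6*(-394))) = 58/((6*(-394))) = 58/(-2364) = 58*(-1/2364) = -29/1182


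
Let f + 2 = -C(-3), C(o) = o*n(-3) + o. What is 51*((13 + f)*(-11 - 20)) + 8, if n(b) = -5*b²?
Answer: 191309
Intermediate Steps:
C(o) = -44*o (C(o) = o*(-5*(-3)²) + o = o*(-5*9) + o = o*(-45) + o = -45*o + o = -44*o)
f = -134 (f = -2 - (-44)*(-3) = -2 - 1*132 = -2 - 132 = -134)
51*((13 + f)*(-11 - 20)) + 8 = 51*((13 - 134)*(-11 - 20)) + 8 = 51*(-121*(-31)) + 8 = 51*3751 + 8 = 191301 + 8 = 191309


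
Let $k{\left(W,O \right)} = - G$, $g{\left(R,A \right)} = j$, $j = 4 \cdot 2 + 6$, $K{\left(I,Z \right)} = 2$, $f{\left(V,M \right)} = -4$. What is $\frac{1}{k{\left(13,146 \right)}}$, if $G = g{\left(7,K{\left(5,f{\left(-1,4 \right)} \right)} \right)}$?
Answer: $- \frac{1}{14} \approx -0.071429$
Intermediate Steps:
$j = 14$ ($j = 8 + 6 = 14$)
$g{\left(R,A \right)} = 14$
$G = 14$
$k{\left(W,O \right)} = -14$ ($k{\left(W,O \right)} = \left(-1\right) 14 = -14$)
$\frac{1}{k{\left(13,146 \right)}} = \frac{1}{-14} = - \frac{1}{14}$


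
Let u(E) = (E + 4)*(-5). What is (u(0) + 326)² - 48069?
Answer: 45567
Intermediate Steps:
u(E) = -20 - 5*E (u(E) = (4 + E)*(-5) = -20 - 5*E)
(u(0) + 326)² - 48069 = ((-20 - 5*0) + 326)² - 48069 = ((-20 + 0) + 326)² - 48069 = (-20 + 326)² - 48069 = 306² - 48069 = 93636 - 48069 = 45567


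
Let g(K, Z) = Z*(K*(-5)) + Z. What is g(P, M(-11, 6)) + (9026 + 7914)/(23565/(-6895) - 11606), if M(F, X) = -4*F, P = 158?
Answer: -555805239352/16009387 ≈ -34717.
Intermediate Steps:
g(K, Z) = Z - 5*K*Z (g(K, Z) = Z*(-5*K) + Z = -5*K*Z + Z = Z - 5*K*Z)
g(P, M(-11, 6)) + (9026 + 7914)/(23565/(-6895) - 11606) = (-4*(-11))*(1 - 5*158) + (9026 + 7914)/(23565/(-6895) - 11606) = 44*(1 - 790) + 16940/(23565*(-1/6895) - 11606) = 44*(-789) + 16940/(-4713/1379 - 11606) = -34716 + 16940/(-16009387/1379) = -34716 + 16940*(-1379/16009387) = -34716 - 23360260/16009387 = -555805239352/16009387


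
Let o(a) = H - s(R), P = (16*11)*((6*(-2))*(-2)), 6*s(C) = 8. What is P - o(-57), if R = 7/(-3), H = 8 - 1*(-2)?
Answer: 12646/3 ≈ 4215.3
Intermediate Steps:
H = 10 (H = 8 + 2 = 10)
R = -7/3 (R = 7*(-⅓) = -7/3 ≈ -2.3333)
s(C) = 4/3 (s(C) = (⅙)*8 = 4/3)
P = 4224 (P = 176*(-12*(-2)) = 176*24 = 4224)
o(a) = 26/3 (o(a) = 10 - 1*4/3 = 10 - 4/3 = 26/3)
P - o(-57) = 4224 - 1*26/3 = 4224 - 26/3 = 12646/3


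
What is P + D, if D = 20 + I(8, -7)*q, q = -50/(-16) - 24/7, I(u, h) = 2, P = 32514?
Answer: 910935/28 ≈ 32533.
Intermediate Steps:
q = -17/56 (q = -50*(-1/16) - 24*1/7 = 25/8 - 24/7 = -17/56 ≈ -0.30357)
D = 543/28 (D = 20 + 2*(-17/56) = 20 - 17/28 = 543/28 ≈ 19.393)
P + D = 32514 + 543/28 = 910935/28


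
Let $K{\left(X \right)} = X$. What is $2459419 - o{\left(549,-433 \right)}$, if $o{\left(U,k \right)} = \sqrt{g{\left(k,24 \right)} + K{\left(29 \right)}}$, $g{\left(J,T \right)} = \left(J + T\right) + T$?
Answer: $2459419 - 2 i \sqrt{89} \approx 2.4594 \cdot 10^{6} - 18.868 i$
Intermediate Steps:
$g{\left(J,T \right)} = J + 2 T$
$o{\left(U,k \right)} = \sqrt{77 + k}$ ($o{\left(U,k \right)} = \sqrt{\left(k + 2 \cdot 24\right) + 29} = \sqrt{\left(k + 48\right) + 29} = \sqrt{\left(48 + k\right) + 29} = \sqrt{77 + k}$)
$2459419 - o{\left(549,-433 \right)} = 2459419 - \sqrt{77 - 433} = 2459419 - \sqrt{-356} = 2459419 - 2 i \sqrt{89}$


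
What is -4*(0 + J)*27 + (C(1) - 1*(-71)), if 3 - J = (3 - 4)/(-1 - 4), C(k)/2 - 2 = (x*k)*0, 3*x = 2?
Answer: -1137/5 ≈ -227.40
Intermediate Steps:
x = ⅔ (x = (⅓)*2 = ⅔ ≈ 0.66667)
C(k) = 4 (C(k) = 4 + 2*((2*k/3)*0) = 4 + 2*0 = 4 + 0 = 4)
J = 14/5 (J = 3 - (3 - 4)/(-1 - 4) = 3 - (-1)/(-5) = 3 - (-1)*(-1)/5 = 3 - 1*⅕ = 3 - ⅕ = 14/5 ≈ 2.8000)
-4*(0 + J)*27 + (C(1) - 1*(-71)) = -4*(0 + 14/5)*27 + (4 - 1*(-71)) = -4*14/5*27 + (4 + 71) = -56/5*27 + 75 = -1512/5 + 75 = -1137/5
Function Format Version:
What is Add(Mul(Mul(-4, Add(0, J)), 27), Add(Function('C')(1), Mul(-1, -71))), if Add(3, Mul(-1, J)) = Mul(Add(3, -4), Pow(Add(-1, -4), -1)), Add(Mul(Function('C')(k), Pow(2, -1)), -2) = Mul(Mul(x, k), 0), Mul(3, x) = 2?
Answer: Rational(-1137, 5) ≈ -227.40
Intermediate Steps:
x = Rational(2, 3) (x = Mul(Rational(1, 3), 2) = Rational(2, 3) ≈ 0.66667)
Function('C')(k) = 4 (Function('C')(k) = Add(4, Mul(2, Mul(Mul(Rational(2, 3), k), 0))) = Add(4, Mul(2, 0)) = Add(4, 0) = 4)
J = Rational(14, 5) (J = Add(3, Mul(-1, Mul(Add(3, -4), Pow(Add(-1, -4), -1)))) = Add(3, Mul(-1, Mul(-1, Pow(-5, -1)))) = Add(3, Mul(-1, Mul(-1, Rational(-1, 5)))) = Add(3, Mul(-1, Rational(1, 5))) = Add(3, Rational(-1, 5)) = Rational(14, 5) ≈ 2.8000)
Add(Mul(Mul(-4, Add(0, J)), 27), Add(Function('C')(1), Mul(-1, -71))) = Add(Mul(Mul(-4, Add(0, Rational(14, 5))), 27), Add(4, Mul(-1, -71))) = Add(Mul(Mul(-4, Rational(14, 5)), 27), Add(4, 71)) = Add(Mul(Rational(-56, 5), 27), 75) = Add(Rational(-1512, 5), 75) = Rational(-1137, 5)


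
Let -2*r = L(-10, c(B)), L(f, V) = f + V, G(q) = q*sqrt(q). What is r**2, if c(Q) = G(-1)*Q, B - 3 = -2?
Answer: (10 + I)**2/4 ≈ 24.75 + 5.0*I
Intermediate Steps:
G(q) = q**(3/2)
B = 1 (B = 3 - 2 = 1)
c(Q) = -I*Q (c(Q) = (-1)**(3/2)*Q = (-I)*Q = -I*Q)
L(f, V) = V + f
r = 5 + I/2 (r = -(-1*I*1 - 10)/2 = -(-I - 10)/2 = -(-10 - I)/2 = 5 + I/2 ≈ 5.0 + 0.5*I)
r**2 = (5 + I/2)**2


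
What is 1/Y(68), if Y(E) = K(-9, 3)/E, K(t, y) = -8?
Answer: -17/2 ≈ -8.5000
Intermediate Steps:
Y(E) = -8/E
1/Y(68) = 1/(-8/68) = 1/(-8*1/68) = 1/(-2/17) = -17/2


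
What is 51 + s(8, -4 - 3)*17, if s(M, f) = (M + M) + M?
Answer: 459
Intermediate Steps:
s(M, f) = 3*M (s(M, f) = 2*M + M = 3*M)
51 + s(8, -4 - 3)*17 = 51 + (3*8)*17 = 51 + 24*17 = 51 + 408 = 459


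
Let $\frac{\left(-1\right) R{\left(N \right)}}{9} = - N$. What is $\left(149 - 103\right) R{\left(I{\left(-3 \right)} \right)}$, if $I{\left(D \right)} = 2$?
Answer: $828$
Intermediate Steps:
$R{\left(N \right)} = 9 N$ ($R{\left(N \right)} = - 9 \left(- N\right) = 9 N$)
$\left(149 - 103\right) R{\left(I{\left(-3 \right)} \right)} = \left(149 - 103\right) 9 \cdot 2 = 46 \cdot 18 = 828$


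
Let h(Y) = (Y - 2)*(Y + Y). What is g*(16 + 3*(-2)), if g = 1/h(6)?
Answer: 5/24 ≈ 0.20833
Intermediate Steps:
h(Y) = 2*Y*(-2 + Y) (h(Y) = (-2 + Y)*(2*Y) = 2*Y*(-2 + Y))
g = 1/48 (g = 1/(2*6*(-2 + 6)) = 1/(2*6*4) = 1/48 ≈ 0.020833)
g*(16 + 3*(-2)) = (16 + 3*(-2))/48 = (16 - 6)/48 = (1/48)*10 = 5/24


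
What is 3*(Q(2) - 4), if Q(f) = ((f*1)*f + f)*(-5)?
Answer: -102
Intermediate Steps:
Q(f) = -5*f - 5*f**2 (Q(f) = (f*f + f)*(-5) = (f**2 + f)*(-5) = (f + f**2)*(-5) = -5*f - 5*f**2)
3*(Q(2) - 4) = 3*(-5*2*(1 + 2) - 4) = 3*(-5*2*3 - 4) = 3*(-30 - 4) = 3*(-34) = -102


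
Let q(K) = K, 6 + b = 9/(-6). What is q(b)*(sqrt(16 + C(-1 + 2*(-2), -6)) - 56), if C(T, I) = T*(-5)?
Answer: 420 - 15*sqrt(41)/2 ≈ 371.98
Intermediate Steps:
C(T, I) = -5*T
b = -15/2 (b = -6 + 9/(-6) = -6 + 9*(-1/6) = -6 - 3/2 = -15/2 ≈ -7.5000)
q(b)*(sqrt(16 + C(-1 + 2*(-2), -6)) - 56) = -15*(sqrt(16 - 5*(-1 + 2*(-2))) - 56)/2 = -15*(sqrt(16 - 5*(-1 - 4)) - 56)/2 = -15*(sqrt(16 - 5*(-5)) - 56)/2 = -15*(sqrt(16 + 25) - 56)/2 = -15*(sqrt(41) - 56)/2 = -15*(-56 + sqrt(41))/2 = 420 - 15*sqrt(41)/2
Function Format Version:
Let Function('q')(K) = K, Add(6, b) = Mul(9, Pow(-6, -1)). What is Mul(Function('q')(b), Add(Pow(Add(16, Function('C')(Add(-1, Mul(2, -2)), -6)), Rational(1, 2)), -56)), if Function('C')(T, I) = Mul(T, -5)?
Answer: Add(420, Mul(Rational(-15, 2), Pow(41, Rational(1, 2)))) ≈ 371.98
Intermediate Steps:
Function('C')(T, I) = Mul(-5, T)
b = Rational(-15, 2) (b = Add(-6, Mul(9, Pow(-6, -1))) = Add(-6, Mul(9, Rational(-1, 6))) = Add(-6, Rational(-3, 2)) = Rational(-15, 2) ≈ -7.5000)
Mul(Function('q')(b), Add(Pow(Add(16, Function('C')(Add(-1, Mul(2, -2)), -6)), Rational(1, 2)), -56)) = Mul(Rational(-15, 2), Add(Pow(Add(16, Mul(-5, Add(-1, Mul(2, -2)))), Rational(1, 2)), -56)) = Mul(Rational(-15, 2), Add(Pow(Add(16, Mul(-5, Add(-1, -4))), Rational(1, 2)), -56)) = Mul(Rational(-15, 2), Add(Pow(Add(16, Mul(-5, -5)), Rational(1, 2)), -56)) = Mul(Rational(-15, 2), Add(Pow(Add(16, 25), Rational(1, 2)), -56)) = Mul(Rational(-15, 2), Add(Pow(41, Rational(1, 2)), -56)) = Mul(Rational(-15, 2), Add(-56, Pow(41, Rational(1, 2)))) = Add(420, Mul(Rational(-15, 2), Pow(41, Rational(1, 2))))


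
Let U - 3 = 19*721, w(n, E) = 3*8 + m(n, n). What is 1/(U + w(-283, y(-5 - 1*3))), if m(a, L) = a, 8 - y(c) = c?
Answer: 1/13443 ≈ 7.4388e-5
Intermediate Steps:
y(c) = 8 - c
w(n, E) = 24 + n (w(n, E) = 3*8 + n = 24 + n)
U = 13702 (U = 3 + 19*721 = 3 + 13699 = 13702)
1/(U + w(-283, y(-5 - 1*3))) = 1/(13702 + (24 - 283)) = 1/(13702 - 259) = 1/13443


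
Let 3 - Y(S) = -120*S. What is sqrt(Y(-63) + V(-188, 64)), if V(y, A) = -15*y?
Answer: I*sqrt(4737) ≈ 68.826*I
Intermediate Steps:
Y(S) = 3 + 120*S (Y(S) = 3 - (-120)*S = 3 + 120*S)
sqrt(Y(-63) + V(-188, 64)) = sqrt((3 + 120*(-63)) - 15*(-188)) = sqrt((3 - 7560) + 2820) = sqrt(-7557 + 2820) = sqrt(-4737) = I*sqrt(4737)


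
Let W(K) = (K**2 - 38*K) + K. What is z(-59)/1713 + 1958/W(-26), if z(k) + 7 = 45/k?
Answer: 32856497/27591291 ≈ 1.1908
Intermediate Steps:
W(K) = K**2 - 37*K
z(k) = -7 + 45/k
z(-59)/1713 + 1958/W(-26) = (-7 + 45/(-59))/1713 + 1958/((-26*(-37 - 26))) = (-7 + 45*(-1/59))*(1/1713) + 1958/((-26*(-63))) = (-7 - 45/59)*(1/1713) + 1958/1638 = -458/59*1/1713 + 1958*(1/1638) = -458/101067 + 979/819 = 32856497/27591291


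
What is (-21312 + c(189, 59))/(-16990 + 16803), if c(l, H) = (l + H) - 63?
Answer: 21127/187 ≈ 112.98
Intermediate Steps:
c(l, H) = -63 + H + l (c(l, H) = (H + l) - 63 = -63 + H + l)
(-21312 + c(189, 59))/(-16990 + 16803) = (-21312 + (-63 + 59 + 189))/(-16990 + 16803) = (-21312 + 185)/(-187) = -21127*(-1/187) = 21127/187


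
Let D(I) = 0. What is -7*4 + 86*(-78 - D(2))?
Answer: -6736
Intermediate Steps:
-7*4 + 86*(-78 - D(2)) = -7*4 + 86*(-78 - 1*0) = -28 + 86*(-78 + 0) = -28 + 86*(-78) = -28 - 6708 = -6736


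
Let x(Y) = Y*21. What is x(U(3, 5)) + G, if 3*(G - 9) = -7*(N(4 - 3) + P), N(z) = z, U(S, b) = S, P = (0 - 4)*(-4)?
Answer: 97/3 ≈ 32.333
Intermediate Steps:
P = 16 (P = -4*(-4) = 16)
x(Y) = 21*Y
G = -92/3 (G = 9 + (-7*((4 - 3) + 16))/3 = 9 + (-7*(1 + 16))/3 = 9 + (-7*17)/3 = 9 + (⅓)*(-119) = 9 - 119/3 = -92/3 ≈ -30.667)
x(U(3, 5)) + G = 21*3 - 92/3 = 63 - 92/3 = 97/3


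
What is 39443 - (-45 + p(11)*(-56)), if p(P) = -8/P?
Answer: 433920/11 ≈ 39447.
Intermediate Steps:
39443 - (-45 + p(11)*(-56)) = 39443 - (-45 - 8/11*(-56)) = 39443 - (-45 + 448/11) = 39443 - 1*(-47/11) = 39443 + 47/11 = 433920/11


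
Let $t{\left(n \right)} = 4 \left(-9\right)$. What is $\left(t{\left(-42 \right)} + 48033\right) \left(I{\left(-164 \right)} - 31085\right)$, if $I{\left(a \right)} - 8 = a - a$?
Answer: $-1491602769$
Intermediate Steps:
$I{\left(a \right)} = 8$ ($I{\left(a \right)} = 8 + \left(a - a\right) = 8 + 0 = 8$)
$t{\left(n \right)} = -36$
$\left(t{\left(-42 \right)} + 48033\right) \left(I{\left(-164 \right)} - 31085\right) = \left(-36 + 48033\right) \left(8 - 31085\right) = 47997 \left(-31077\right) = -1491602769$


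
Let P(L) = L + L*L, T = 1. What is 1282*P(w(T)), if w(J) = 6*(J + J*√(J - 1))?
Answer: 53844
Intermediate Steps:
w(J) = 6*J + 6*J*√(-1 + J) (w(J) = 6*(J + J*√(-1 + J)) = 6*J + 6*J*√(-1 + J))
P(L) = L + L²
1282*P(w(T)) = 1282*((6*1*(1 + √(-1 + 1)))*(1 + 6*1*(1 + √(-1 + 1)))) = 1282*((6*1*(1 + √0))*(1 + 6*1*(1 + √0))) = 1282*((6*1*(1 + 0))*(1 + 6*1*(1 + 0))) = 1282*((6*1*1)*(1 + 6*1*1)) = 1282*(6*(1 + 6)) = 1282*(6*7) = 1282*42 = 53844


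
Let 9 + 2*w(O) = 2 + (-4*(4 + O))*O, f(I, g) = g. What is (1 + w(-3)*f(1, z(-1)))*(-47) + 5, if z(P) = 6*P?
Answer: 663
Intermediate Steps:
w(O) = -7/2 + O*(-16 - 4*O)/2 (w(O) = -9/2 + (2 + (-4*(4 + O))*O)/2 = -9/2 + (2 + (-16 - 4*O)*O)/2 = -9/2 + (2 + O*(-16 - 4*O))/2 = -9/2 + (1 + O*(-16 - 4*O)/2) = -7/2 + O*(-16 - 4*O)/2)
(1 + w(-3)*f(1, z(-1)))*(-47) + 5 = (1 + (-7/2 - 8*(-3) - 2*(-3)**2)*(6*(-1)))*(-47) + 5 = (1 + (-7/2 + 24 - 2*9)*(-6))*(-47) + 5 = (1 + (-7/2 + 24 - 18)*(-6))*(-47) + 5 = (1 + (5/2)*(-6))*(-47) + 5 = (1 - 15)*(-47) + 5 = -14*(-47) + 5 = 658 + 5 = 663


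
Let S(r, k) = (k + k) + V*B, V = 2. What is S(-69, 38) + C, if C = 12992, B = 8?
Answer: 13084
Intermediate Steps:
S(r, k) = 16 + 2*k (S(r, k) = (k + k) + 2*8 = 2*k + 16 = 16 + 2*k)
S(-69, 38) + C = (16 + 2*38) + 12992 = (16 + 76) + 12992 = 92 + 12992 = 13084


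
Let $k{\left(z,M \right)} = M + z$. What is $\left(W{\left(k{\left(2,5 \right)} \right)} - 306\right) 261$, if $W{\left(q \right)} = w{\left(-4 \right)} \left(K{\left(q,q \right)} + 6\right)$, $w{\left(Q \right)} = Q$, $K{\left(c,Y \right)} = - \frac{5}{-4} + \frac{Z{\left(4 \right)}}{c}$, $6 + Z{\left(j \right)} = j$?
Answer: $- \frac{609957}{7} \approx -87137.0$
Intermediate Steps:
$Z{\left(j \right)} = -6 + j$
$K{\left(c,Y \right)} = \frac{5}{4} - \frac{2}{c}$ ($K{\left(c,Y \right)} = - \frac{5}{-4} + \frac{-6 + 4}{c} = \left(-5\right) \left(- \frac{1}{4}\right) - \frac{2}{c} = \frac{5}{4} - \frac{2}{c}$)
$W{\left(q \right)} = -29 + \frac{8}{q}$ ($W{\left(q \right)} = - 4 \left(\left(\frac{5}{4} - \frac{2}{q}\right) + 6\right) = - 4 \left(\frac{29}{4} - \frac{2}{q}\right) = -29 + \frac{8}{q}$)
$\left(W{\left(k{\left(2,5 \right)} \right)} - 306\right) 261 = \left(\left(-29 + \frac{8}{5 + 2}\right) - 306\right) 261 = \left(\left(-29 + \frac{8}{7}\right) - 306\right) 261 = \left(- \frac{195}{7} - 306\right) 261 = \left(- \frac{2337}{7}\right) 261 = - \frac{609957}{7}$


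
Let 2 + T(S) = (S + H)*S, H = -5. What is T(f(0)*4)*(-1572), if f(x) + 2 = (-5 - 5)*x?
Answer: -160344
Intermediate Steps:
f(x) = -2 - 10*x (f(x) = -2 + (-5 - 5)*x = -2 - 10*x)
T(S) = -2 + S*(-5 + S) (T(S) = -2 + (S - 5)*S = -2 + (-5 + S)*S = -2 + S*(-5 + S))
T(f(0)*4)*(-1572) = (-2 + ((-2 - 10*0)*4)**2 - 5*(-2 - 10*0)*4)*(-1572) = (-2 + ((-2 + 0)*4)**2 - 5*(-2 + 0)*4)*(-1572) = (-2 + (-2*4)**2 - (-10)*4)*(-1572) = (-2 + (-8)**2 - 5*(-8))*(-1572) = (-2 + 64 + 40)*(-1572) = 102*(-1572) = -160344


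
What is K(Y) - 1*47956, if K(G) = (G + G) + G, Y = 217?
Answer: -47305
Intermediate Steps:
K(G) = 3*G (K(G) = 2*G + G = 3*G)
K(Y) - 1*47956 = 3*217 - 1*47956 = 651 - 47956 = -47305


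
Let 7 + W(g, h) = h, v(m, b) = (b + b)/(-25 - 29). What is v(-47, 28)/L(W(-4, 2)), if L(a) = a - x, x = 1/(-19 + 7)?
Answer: 112/531 ≈ 0.21092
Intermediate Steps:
v(m, b) = -b/27 (v(m, b) = (2*b)/(-54) = (2*b)*(-1/54) = -b/27)
x = -1/12 (x = 1/(-12) = -1/12 ≈ -0.083333)
W(g, h) = -7 + h
L(a) = 1/12 + a (L(a) = a - 1*(-1/12) = a + 1/12 = 1/12 + a)
v(-47, 28)/L(W(-4, 2)) = (-1/27*28)/(1/12 + (-7 + 2)) = -28/(27*(1/12 - 5)) = -28/(27*(-59/12)) = -28/27*(-12/59) = 112/531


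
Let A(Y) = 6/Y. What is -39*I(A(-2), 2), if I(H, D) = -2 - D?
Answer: 156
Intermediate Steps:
-39*I(A(-2), 2) = -39*(-2 - 1*2) = -39*(-2 - 2) = -39*(-4) = 156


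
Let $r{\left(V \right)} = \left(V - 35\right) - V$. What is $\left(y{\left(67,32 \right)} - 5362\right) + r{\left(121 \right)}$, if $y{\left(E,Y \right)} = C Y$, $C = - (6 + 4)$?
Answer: $-5717$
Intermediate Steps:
$r{\left(V \right)} = -35$ ($r{\left(V \right)} = \left(V - 35\right) - V = \left(-35 + V\right) - V = -35$)
$C = -10$ ($C = \left(-1\right) 10 = -10$)
$y{\left(E,Y \right)} = - 10 Y$
$\left(y{\left(67,32 \right)} - 5362\right) + r{\left(121 \right)} = \left(\left(-10\right) 32 - 5362\right) - 35 = \left(-320 - 5362\right) - 35 = -5682 - 35 = -5717$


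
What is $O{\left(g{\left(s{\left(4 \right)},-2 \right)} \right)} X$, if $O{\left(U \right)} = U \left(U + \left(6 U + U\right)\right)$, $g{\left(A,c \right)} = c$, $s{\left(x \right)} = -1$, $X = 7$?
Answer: $224$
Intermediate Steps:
$O{\left(U \right)} = 8 U^{2}$ ($O{\left(U \right)} = U \left(U + 7 U\right) = U 8 U = 8 U^{2}$)
$O{\left(g{\left(s{\left(4 \right)},-2 \right)} \right)} X = 8 \left(-2\right)^{2} \cdot 7 = 8 \cdot 4 \cdot 7 = 32 \cdot 7 = 224$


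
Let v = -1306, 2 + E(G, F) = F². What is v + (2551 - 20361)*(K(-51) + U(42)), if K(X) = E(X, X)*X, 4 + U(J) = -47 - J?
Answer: 2362352714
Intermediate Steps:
E(G, F) = -2 + F²
U(J) = -51 - J (U(J) = -4 + (-47 - J) = -51 - J)
K(X) = X*(-2 + X²) (K(X) = (-2 + X²)*X = X*(-2 + X²))
v + (2551 - 20361)*(K(-51) + U(42)) = -1306 + (2551 - 20361)*(-51*(-2 + (-51)²) + (-51 - 1*42)) = -1306 - 17810*(-51*(-2 + 2601) + (-51 - 42)) = -1306 - 17810*(-51*2599 - 93) = -1306 - 17810*(-132549 - 93) = -1306 - 17810*(-132642) = -1306 + 2362354020 = 2362352714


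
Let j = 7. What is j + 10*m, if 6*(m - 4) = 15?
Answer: 72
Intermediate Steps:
m = 13/2 (m = 4 + (⅙)*15 = 4 + 5/2 = 13/2 ≈ 6.5000)
j + 10*m = 7 + 10*(13/2) = 7 + 65 = 72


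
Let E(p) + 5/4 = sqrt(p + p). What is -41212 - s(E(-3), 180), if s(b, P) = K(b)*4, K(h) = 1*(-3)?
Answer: -41200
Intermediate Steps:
K(h) = -3
E(p) = -5/4 + sqrt(2)*sqrt(p) (E(p) = -5/4 + sqrt(p + p) = -5/4 + sqrt(2*p) = -5/4 + sqrt(2)*sqrt(p))
s(b, P) = -12 (s(b, P) = -3*4 = -12)
-41212 - s(E(-3), 180) = -41212 - 1*(-12) = -41212 + 12 = -41200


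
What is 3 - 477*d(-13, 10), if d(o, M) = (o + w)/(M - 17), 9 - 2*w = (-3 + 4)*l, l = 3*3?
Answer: -6180/7 ≈ -882.86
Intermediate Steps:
l = 9
w = 0 (w = 9/2 - (-3 + 4)*9/2 = 9/2 - 9/2 = 0)
d(o, M) = o/(-17 + M) (d(o, M) = (o + 0)/(M - 17) = o/(-17 + M))
3 - 477*d(-13, 10) = 3 - (-6201)/(-17 + 10) = 3 - (-6201)/(-7) = 3 - (-6201)*(-1)/7 = 3 - 477*13/7 = 3 - 6201/7 = -6180/7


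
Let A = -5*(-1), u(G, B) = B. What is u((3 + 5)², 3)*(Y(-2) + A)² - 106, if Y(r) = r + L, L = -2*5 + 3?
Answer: -58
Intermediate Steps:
L = -7 (L = -10 + 3 = -7)
A = 5
Y(r) = -7 + r (Y(r) = r - 7 = -7 + r)
u((3 + 5)², 3)*(Y(-2) + A)² - 106 = 3*((-7 - 2) + 5)² - 106 = 3*(-9 + 5)² - 106 = 3*(-4)² - 106 = 3*16 - 106 = 48 - 106 = -58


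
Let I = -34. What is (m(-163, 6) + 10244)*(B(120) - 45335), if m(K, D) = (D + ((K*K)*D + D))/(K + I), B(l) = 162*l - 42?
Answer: -48207597554/197 ≈ -2.4471e+8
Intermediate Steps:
B(l) = -42 + 162*l
m(K, D) = (2*D + D*K**2)/(-34 + K) (m(K, D) = (D + ((K*K)*D + D))/(K - 34) = (D + (K**2*D + D))/(-34 + K) = (D + (D*K**2 + D))/(-34 + K) = (D + (D + D*K**2))/(-34 + K) = (2*D + D*K**2)/(-34 + K))
(m(-163, 6) + 10244)*(B(120) - 45335) = (6*(2 + (-163)**2)/(-34 - 163) + 10244)*((-42 + 162*120) - 45335) = (6*(2 + 26569)/(-197) + 10244)*((-42 + 19440) - 45335) = (6*(-1/197)*26571 + 10244)*(19398 - 45335) = (-159426/197 + 10244)*(-25937) = (1858642/197)*(-25937) = -48207597554/197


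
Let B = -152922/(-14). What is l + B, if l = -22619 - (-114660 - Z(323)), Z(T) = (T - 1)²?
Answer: 206648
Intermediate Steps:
Z(T) = (-1 + T)²
B = 10923 (B = -152922*(-1)/14 = -3641*(-3) = 10923)
l = 195725 (l = -22619 - (-114660 - (-1 + 323)²) = -22619 - (-114660 - 1*322²) = -22619 - (-114660 - 1*103684) = -22619 - (-114660 - 103684) = -22619 - 1*(-218344) = -22619 + 218344 = 195725)
l + B = 195725 + 10923 = 206648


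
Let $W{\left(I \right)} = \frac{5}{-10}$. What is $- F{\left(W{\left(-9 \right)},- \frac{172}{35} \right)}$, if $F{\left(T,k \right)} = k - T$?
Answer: $\frac{309}{70} \approx 4.4143$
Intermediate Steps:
$W{\left(I \right)} = - \frac{1}{2}$ ($W{\left(I \right)} = 5 \left(- \frac{1}{10}\right) = - \frac{1}{2}$)
$- F{\left(W{\left(-9 \right)},- \frac{172}{35} \right)} = - (- \frac{172}{35} - - \frac{1}{2}) = - (\left(-172\right) \frac{1}{35} + \frac{1}{2}) = - (- \frac{172}{35} + \frac{1}{2}) = \left(-1\right) \left(- \frac{309}{70}\right) = \frac{309}{70}$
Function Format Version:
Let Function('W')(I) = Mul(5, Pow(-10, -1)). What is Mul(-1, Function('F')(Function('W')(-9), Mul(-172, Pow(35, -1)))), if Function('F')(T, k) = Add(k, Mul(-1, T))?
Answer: Rational(309, 70) ≈ 4.4143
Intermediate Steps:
Function('W')(I) = Rational(-1, 2) (Function('W')(I) = Mul(5, Rational(-1, 10)) = Rational(-1, 2))
Mul(-1, Function('F')(Function('W')(-9), Mul(-172, Pow(35, -1)))) = Mul(-1, Add(Mul(-172, Pow(35, -1)), Mul(-1, Rational(-1, 2)))) = Mul(-1, Add(Mul(-172, Rational(1, 35)), Rational(1, 2))) = Mul(-1, Add(Rational(-172, 35), Rational(1, 2))) = Mul(-1, Rational(-309, 70)) = Rational(309, 70)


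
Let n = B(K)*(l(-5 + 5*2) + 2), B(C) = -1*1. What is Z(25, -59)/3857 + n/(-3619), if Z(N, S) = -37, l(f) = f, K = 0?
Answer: -15272/1994069 ≈ -0.0076587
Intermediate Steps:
B(C) = -1
n = -7 (n = -((-5 + 5*2) + 2) = -((-5 + 10) + 2) = -(5 + 2) = -1*7 = -7)
Z(25, -59)/3857 + n/(-3619) = -37/3857 - 7/(-3619) = -37*1/3857 - 7*(-1/3619) = -37/3857 + 1/517 = -15272/1994069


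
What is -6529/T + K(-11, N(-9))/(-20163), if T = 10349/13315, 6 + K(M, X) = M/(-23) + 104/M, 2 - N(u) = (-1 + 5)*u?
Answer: -147823070020468/17597574137 ≈ -8400.2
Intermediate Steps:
N(u) = 2 - 4*u (N(u) = 2 - (-1 + 5)*u = 2 - 4*u)
K(M, X) = -6 + 104/M - M/23 (K(M, X) = -6 + (M/(-23) + 104/M) = -6 + (M*(-1/23) + 104/M) = -6 + (-M/23 + 104/M) = -6 + (104/M - M/23) = -6 + 104/M - M/23)
T = 10349/13315 (T = 10349*(1/13315) = 10349/13315 ≈ 0.77724)
-6529/T + K(-11, N(-9))/(-20163) = -6529/10349/13315 + (-6 + 104/(-11) - 1/23*(-11))/(-20163) = -6529*13315/10349 + (-6 + 104*(-1/11) + 11/23)*(-1/20163) = -86933635/10349 + (-6 - 104/11 + 11/23)*(-1/20163) = -86933635/10349 - 3789/253*(-1/20163) = -86933635/10349 + 1263/1700413 = -147823070020468/17597574137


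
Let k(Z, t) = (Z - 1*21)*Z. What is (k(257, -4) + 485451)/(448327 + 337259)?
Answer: 546103/785586 ≈ 0.69515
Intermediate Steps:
k(Z, t) = Z*(-21 + Z) (k(Z, t) = (Z - 21)*Z = (-21 + Z)*Z = Z*(-21 + Z))
(k(257, -4) + 485451)/(448327 + 337259) = (257*(-21 + 257) + 485451)/(448327 + 337259) = (257*236 + 485451)/785586 = (60652 + 485451)*(1/785586) = 546103*(1/785586) = 546103/785586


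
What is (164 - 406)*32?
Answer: -7744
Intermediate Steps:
(164 - 406)*32 = -242*32 = -7744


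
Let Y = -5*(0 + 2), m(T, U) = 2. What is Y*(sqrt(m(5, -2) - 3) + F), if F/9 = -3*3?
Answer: 810 - 10*I ≈ 810.0 - 10.0*I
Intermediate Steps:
F = -81 (F = 9*(-3*3) = 9*(-9) = -81)
Y = -10 (Y = -5*2 = -10)
Y*(sqrt(m(5, -2) - 3) + F) = -10*(sqrt(2 - 3) - 81) = -10*(sqrt(-1) - 81) = -10*(I - 81) = -10*(-81 + I) = 810 - 10*I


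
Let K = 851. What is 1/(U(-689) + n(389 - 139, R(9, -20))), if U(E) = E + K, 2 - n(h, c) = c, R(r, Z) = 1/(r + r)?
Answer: 18/2951 ≈ 0.0060996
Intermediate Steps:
R(r, Z) = 1/(2*r)
n(h, c) = 2 - c
U(E) = 851 + E (U(E) = E + 851 = 851 + E)
1/(U(-689) + n(389 - 139, R(9, -20))) = 1/((851 - 689) + (2 - 1/(2*9))) = 1/(162 + (2 - 1/(2*9))) = 1/(162 + (2 - 1*1/18)) = 1/(162 + (2 - 1/18)) = 1/(162 + 35/18) = 1/(2951/18) = 18/2951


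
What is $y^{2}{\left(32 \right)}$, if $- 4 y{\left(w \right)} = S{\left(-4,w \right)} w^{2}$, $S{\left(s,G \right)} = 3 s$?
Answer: $9437184$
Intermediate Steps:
$y{\left(w \right)} = 3 w^{2}$ ($y{\left(w \right)} = - \frac{3 \left(-4\right) w^{2}}{4} = - \frac{\left(-12\right) w^{2}}{4} = 3 w^{2}$)
$y^{2}{\left(32 \right)} = \left(3 \cdot 32^{2}\right)^{2} = \left(3 \cdot 1024\right)^{2} = 3072^{2} = 9437184$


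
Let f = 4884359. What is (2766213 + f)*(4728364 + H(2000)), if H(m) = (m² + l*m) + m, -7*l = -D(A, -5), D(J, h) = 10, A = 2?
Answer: 467698960017456/7 ≈ 6.6814e+13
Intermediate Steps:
l = 10/7 (l = -(-1)*10/7 = -⅐*(-10) = 10/7 ≈ 1.4286)
H(m) = m² + 17*m/7 (H(m) = (m² + 10*m/7) + m = m² + 17*m/7)
(2766213 + f)*(4728364 + H(2000)) = (2766213 + 4884359)*(4728364 + (⅐)*2000*(17 + 7*2000)) = 7650572*(4728364 + (⅐)*2000*(17 + 14000)) = 7650572*(4728364 + (⅐)*2000*14017) = 7650572*(4728364 + 28034000/7) = 7650572*(61132548/7) = 467698960017456/7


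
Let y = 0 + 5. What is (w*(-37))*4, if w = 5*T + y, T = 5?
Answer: -4440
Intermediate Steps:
y = 5
w = 30 (w = 5*5 + 5 = 25 + 5 = 30)
(w*(-37))*4 = (30*(-37))*4 = -1110*4 = -4440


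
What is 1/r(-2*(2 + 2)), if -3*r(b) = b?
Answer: 3/8 ≈ 0.37500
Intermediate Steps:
r(b) = -b/3
1/r(-2*(2 + 2)) = 1/(-(-2)*(2 + 2)/3) = 1/(-(-2)*4/3) = 1/(-⅓*(-8)) = 1/(8/3) = 3/8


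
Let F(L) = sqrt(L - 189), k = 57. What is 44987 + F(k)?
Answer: 44987 + 2*I*sqrt(33) ≈ 44987.0 + 11.489*I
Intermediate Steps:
F(L) = sqrt(-189 + L)
44987 + F(k) = 44987 + sqrt(-189 + 57) = 44987 + sqrt(-132) = 44987 + 2*I*sqrt(33)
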